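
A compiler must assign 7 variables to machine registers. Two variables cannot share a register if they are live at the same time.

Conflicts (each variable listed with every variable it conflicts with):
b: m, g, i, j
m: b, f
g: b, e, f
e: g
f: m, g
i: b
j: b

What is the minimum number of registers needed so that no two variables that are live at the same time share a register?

b and m conflict, so at least 2 registers are needed.
Using 2 registers: b=1, m=2, g=2, e=1, f=1, i=2, j=2. Each listed conflict is separated.

2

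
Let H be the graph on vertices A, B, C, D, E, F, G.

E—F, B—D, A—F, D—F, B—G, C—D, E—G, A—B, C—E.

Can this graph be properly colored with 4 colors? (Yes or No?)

The chromatic number is 3. The cycle B-G-E-F-A-B has odd length 5, so it cannot be 2-colored; at least 3 colors are needed.
3 colors suffice: A=green, B=red, C=blue, D=green, E=red, F=blue, G=blue.
Since 4 ≥ 3, a proper 4-coloring certainly exists.

Yes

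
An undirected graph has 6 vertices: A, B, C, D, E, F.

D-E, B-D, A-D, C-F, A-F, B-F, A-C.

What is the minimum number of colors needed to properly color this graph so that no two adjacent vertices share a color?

3

A, C, F are pairwise adjacent, so at least 3 colors are needed.
3 colors suffice: color red → {D, F}; color blue → {A, B, E}; color green → {C}. No two adjacent vertices share a color.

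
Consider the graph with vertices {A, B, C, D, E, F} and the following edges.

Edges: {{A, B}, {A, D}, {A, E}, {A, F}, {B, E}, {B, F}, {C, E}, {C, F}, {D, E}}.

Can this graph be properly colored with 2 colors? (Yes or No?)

No

A, B, F form a triangle, so at least 3 colors are needed.
So 2 colors are not enough.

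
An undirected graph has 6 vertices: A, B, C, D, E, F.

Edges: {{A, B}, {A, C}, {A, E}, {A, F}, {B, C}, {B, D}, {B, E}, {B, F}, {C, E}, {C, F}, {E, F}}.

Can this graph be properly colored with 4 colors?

No

A, B, C, E, F are mutually adjacent (a clique of size 5), so at least 5 colors are needed.
So 4 colors are not enough.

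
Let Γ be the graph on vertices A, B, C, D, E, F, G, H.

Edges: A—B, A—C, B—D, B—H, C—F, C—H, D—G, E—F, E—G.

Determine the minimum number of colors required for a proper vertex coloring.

The cycle G-D-B-A-C-F-E-G has odd length 7, so it cannot be 2-colored; at least 3 colors are needed.
3 colors suffice: color 1 → {B, C, E}; color 2 → {A, F, G, H}; color 3 → {D}. No two adjacent vertices share a color.

3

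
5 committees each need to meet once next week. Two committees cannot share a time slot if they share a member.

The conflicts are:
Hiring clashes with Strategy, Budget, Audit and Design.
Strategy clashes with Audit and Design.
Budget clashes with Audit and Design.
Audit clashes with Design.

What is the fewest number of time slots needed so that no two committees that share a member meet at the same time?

4

Hiring, Budget, Audit, Design are mutually in conflict, so at least 4 time slots are needed.
4 time slots suffice: Hiring=3, Strategy=4, Budget=4, Audit=2, Design=1. No two conflicting committees share a time slot.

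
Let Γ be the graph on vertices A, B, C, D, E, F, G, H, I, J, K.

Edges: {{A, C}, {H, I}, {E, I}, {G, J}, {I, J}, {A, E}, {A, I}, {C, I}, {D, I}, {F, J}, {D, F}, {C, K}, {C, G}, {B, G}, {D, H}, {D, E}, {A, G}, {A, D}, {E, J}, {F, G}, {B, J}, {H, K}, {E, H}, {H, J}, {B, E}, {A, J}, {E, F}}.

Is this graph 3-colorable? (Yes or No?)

A, D, E, I form a clique, so at least 4 colors are needed.
So 3 colors are not enough.

No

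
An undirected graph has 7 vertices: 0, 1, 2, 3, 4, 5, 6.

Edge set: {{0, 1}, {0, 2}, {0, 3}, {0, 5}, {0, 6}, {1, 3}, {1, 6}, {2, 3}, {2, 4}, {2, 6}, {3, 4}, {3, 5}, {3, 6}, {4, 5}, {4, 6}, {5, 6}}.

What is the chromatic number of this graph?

0, 2, 3, 6 form a clique, so at least 4 colors are needed.
4 colors suffice: 0=c, 1=d, 2=d, 3=a, 4=c, 5=d, 6=b. No two adjacent vertices share a color.

4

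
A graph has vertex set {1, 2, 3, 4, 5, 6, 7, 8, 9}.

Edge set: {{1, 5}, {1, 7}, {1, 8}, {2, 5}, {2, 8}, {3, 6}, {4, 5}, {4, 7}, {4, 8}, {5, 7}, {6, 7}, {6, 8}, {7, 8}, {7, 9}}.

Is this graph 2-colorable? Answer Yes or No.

4, 5, 7 are mutually adjacent, so at least 3 colors are needed.
So 2 colors are not enough.

No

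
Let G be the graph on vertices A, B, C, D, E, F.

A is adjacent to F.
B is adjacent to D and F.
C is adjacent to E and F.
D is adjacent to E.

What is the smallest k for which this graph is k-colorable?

The cycle B-D-E-C-F-B has odd length 5, so it cannot be 2-colored; at least 3 colors are needed.
3 colors suffice: A=blue, B=blue, C=blue, D=green, E=red, F=red. Each edge has distinct colors on its endpoints.

3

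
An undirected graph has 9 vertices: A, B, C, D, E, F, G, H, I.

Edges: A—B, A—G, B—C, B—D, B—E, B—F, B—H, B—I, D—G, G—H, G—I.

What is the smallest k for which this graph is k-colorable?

G and H are adjacent, so at least 2 colors are needed.
2 colors suffice: A=2, B=1, C=2, D=2, E=2, F=2, G=1, H=2, I=2. No two adjacent vertices share a color.

2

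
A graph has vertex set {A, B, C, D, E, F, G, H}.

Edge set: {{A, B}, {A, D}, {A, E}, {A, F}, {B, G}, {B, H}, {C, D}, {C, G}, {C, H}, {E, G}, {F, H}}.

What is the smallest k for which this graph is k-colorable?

3

The cycle H-C-D-A-F-H has odd length 5, so it cannot be 2-colored; at least 3 colors are needed.
3 colors suffice: A=1, B=2, C=2, D=3, E=2, F=2, G=1, H=1. Every edge joins two different colors.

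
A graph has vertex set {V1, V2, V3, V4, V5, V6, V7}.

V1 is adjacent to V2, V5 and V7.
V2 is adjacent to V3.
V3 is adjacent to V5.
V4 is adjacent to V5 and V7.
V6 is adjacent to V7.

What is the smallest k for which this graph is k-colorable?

V1 and V5 are adjacent, so at least 2 colors are needed.
One proper 2-coloring: V1=B, V2=R, V3=B, V4=B, V5=R, V6=B, V7=R. Each edge has distinct colors on its endpoints.

2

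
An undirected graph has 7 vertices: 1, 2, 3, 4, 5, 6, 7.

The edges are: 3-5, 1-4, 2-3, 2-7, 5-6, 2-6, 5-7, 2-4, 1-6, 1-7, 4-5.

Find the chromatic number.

2

2 and 6 are adjacent, so at least 2 colors are needed.
One proper 2-coloring: 1=red, 2=red, 3=blue, 4=blue, 5=red, 6=blue, 7=blue. Every edge joins two different colors.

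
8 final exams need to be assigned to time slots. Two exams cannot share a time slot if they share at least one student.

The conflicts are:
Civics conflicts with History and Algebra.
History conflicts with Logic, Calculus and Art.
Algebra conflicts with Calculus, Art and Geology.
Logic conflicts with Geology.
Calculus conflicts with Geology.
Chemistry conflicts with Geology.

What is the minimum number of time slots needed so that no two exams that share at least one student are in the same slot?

3

Algebra, Calculus, Geology are mutually in conflict, so at least 3 time slots are needed.
3 time slots suffice: Civics=3, History=1, Algebra=2, Logic=2, Calculus=3, Chemistry=2, Art=3, Geology=1. No two conflicting exams share a time slot.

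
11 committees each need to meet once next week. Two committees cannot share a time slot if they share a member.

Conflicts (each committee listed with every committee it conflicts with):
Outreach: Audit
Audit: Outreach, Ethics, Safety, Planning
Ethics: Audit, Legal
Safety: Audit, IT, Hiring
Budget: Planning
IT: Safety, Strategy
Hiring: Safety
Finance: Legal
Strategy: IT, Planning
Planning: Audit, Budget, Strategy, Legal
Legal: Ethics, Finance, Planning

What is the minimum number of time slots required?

The cycle Strategy-IT-Safety-Audit-Planning-Strategy has odd length 5, so it cannot be 2-colored; at least 3 time slots are needed.
A valid assignment using 3 time slots: Outreach=2, Audit=1, Ethics=2, Safety=2, Budget=1, IT=3, Hiring=1, Finance=2, Strategy=1, Planning=2, Legal=1. Each listed conflict is separated.

3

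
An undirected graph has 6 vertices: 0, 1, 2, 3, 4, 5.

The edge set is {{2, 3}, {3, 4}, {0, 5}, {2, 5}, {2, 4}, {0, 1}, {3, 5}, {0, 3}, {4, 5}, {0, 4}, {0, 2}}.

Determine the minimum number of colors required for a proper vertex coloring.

5

0, 2, 3, 4, 5 are mutually adjacent (a clique of size 5), so at least 5 colors are needed.
5 colors suffice: 0=red, 1=blue, 2=purple, 3=green, 4=blue, 5=yellow. No two adjacent vertices share a color.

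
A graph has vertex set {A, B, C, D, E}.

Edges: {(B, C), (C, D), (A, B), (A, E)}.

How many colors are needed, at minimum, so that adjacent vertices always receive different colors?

A and B are adjacent, so at least 2 colors are needed.
2 colors suffice: color 1 → {B, D, E}; color 2 → {A, C}. No two adjacent vertices share a color.

2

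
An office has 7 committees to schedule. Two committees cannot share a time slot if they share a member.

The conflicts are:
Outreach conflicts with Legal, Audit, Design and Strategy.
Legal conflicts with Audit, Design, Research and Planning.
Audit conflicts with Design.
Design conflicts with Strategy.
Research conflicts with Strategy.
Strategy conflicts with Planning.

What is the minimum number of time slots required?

Outreach, Legal, Audit, Design pairwise conflict, so at least 4 time slots are needed.
4 time slots suffice: time slot 1 → {Legal, Strategy}; time slot 2 → {Outreach, Research, Planning}; time slot 3 → {Design}; time slot 4 → {Audit}. Every pair that conflicts lands in different time slots.

4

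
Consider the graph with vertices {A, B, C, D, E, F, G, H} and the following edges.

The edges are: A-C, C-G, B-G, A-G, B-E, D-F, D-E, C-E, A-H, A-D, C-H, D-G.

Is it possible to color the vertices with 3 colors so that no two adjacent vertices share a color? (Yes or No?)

Yes

The chromatic number is 3. A, D, G form a triangle, so at least 3 colors are needed.
One proper 3-coloring: A=red, B=green, C=green, D=green, E=red, F=red, G=blue, H=blue.
That is already a proper 3-coloring.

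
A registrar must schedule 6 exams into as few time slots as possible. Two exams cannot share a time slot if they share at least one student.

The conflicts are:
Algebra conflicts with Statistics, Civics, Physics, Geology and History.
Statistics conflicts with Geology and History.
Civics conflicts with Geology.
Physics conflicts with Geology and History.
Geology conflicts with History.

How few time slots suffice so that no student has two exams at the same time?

Algebra, Statistics, Geology, History all conflict with each other, so at least 4 time slots are needed.
4 time slots suffice: time slot 1 → {Algebra}; time slot 2 → {Geology}; time slot 3 → {Civics, History}; time slot 4 → {Statistics, Physics}. No two conflicting exams share a time slot.

4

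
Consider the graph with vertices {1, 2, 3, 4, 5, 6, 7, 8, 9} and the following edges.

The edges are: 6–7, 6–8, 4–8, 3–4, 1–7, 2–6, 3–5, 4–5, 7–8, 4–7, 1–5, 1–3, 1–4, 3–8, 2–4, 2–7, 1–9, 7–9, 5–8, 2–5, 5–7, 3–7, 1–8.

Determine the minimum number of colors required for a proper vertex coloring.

6

1, 3, 4, 5, 7, 8 are pairwise adjacent (a clique of size 6), so at least 6 colors are needed.
One proper 6-coloring: 1=b, 2=b, 3=f, 4=c, 5=d, 6=c, 7=a, 8=e, 9=c. Each edge has distinct colors on its endpoints.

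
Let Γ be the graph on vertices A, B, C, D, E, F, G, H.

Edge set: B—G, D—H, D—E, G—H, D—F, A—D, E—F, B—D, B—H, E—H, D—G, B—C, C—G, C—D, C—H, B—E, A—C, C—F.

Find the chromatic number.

B, C, D, G, H are mutually adjacent (a clique of size 5), so at least 5 colors are needed.
5 colors suffice: A=3, B=3, C=2, D=1, E=2, F=3, G=5, H=4. Every edge joins two different colors.

5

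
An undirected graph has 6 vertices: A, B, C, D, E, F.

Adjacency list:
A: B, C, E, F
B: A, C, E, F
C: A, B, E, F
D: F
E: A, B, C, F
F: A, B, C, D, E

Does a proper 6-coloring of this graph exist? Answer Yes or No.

The chromatic number is 5. A, B, C, E, F form a clique, so at least 5 colors are needed.
5 colors suffice: color red → {F}; color blue → {A, D}; color green → {E}; color yellow → {B}; color purple → {C}.
Since 6 ≥ 5, a proper 6-coloring certainly exists.

Yes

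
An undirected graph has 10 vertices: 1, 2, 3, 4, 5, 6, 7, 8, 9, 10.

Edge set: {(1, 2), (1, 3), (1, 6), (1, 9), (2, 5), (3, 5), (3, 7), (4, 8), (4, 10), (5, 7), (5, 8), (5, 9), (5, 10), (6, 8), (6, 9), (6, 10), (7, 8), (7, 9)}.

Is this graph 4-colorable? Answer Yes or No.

Yes

The chromatic number is 3. 5, 7, 8 are pairwise adjacent, so at least 3 colors are needed.
A valid assignment using 3 colors: 1=blue, 2=green, 3=green, 4=red, 5=red, 6=red, 7=blue, 8=green, 9=green, 10=blue.
Since 4 ≥ 3, a proper 4-coloring certainly exists.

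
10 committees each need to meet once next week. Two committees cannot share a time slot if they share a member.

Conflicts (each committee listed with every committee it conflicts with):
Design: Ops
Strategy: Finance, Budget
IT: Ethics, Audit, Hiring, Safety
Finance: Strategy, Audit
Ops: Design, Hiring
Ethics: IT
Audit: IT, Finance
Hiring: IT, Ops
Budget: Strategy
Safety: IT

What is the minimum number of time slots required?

IT and Safety conflict, so at least 2 time slots are needed.
Using 2 time slots: Design=2, Strategy=2, IT=1, Finance=1, Ops=1, Ethics=2, Audit=2, Hiring=2, Budget=1, Safety=2. Every pair that conflicts lands in different time slots.

2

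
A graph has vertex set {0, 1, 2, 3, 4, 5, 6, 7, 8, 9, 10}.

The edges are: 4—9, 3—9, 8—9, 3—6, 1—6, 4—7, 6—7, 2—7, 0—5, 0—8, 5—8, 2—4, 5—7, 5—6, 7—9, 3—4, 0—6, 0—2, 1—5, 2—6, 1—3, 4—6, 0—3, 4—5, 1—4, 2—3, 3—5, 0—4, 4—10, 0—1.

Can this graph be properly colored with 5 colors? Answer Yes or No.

No

0, 1, 3, 4, 5, 6 are mutually adjacent (a clique of size 6), so at least 6 colors are needed.
So 5 colors are not enough.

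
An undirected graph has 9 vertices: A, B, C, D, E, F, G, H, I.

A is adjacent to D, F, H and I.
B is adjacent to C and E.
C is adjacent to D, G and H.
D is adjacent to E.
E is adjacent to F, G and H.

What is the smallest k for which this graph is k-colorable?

E and F are adjacent, so at least 2 colors are needed.
2 colors suffice: color 1 → {A, C, E}; color 2 → {B, D, F, G, H, I}. Each edge has distinct colors on its endpoints.

2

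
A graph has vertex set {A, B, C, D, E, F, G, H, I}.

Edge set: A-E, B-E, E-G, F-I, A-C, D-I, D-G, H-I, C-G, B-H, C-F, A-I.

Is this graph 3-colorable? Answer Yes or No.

The chromatic number is 3. The cycle B-H-I-A-E-B has odd length 5, so it cannot be 2-colored; at least 3 colors are needed.
A valid assignment using 3 colors: A=2, B=1, C=3, D=2, E=3, F=2, G=1, H=2, I=1.
That is already a proper 3-coloring.

Yes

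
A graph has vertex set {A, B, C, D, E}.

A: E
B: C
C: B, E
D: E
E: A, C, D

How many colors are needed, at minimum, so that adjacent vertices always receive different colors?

2

C and E are adjacent, so at least 2 colors are needed.
A valid assignment using 2 colors: A=blue, B=red, C=blue, D=blue, E=red. Every edge joins two different colors.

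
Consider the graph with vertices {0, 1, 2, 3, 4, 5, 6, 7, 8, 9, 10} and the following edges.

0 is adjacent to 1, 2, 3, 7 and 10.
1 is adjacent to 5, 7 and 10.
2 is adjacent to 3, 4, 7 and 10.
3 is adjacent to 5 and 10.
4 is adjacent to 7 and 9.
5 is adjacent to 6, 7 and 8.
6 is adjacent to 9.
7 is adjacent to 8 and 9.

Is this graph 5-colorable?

The chromatic number is 4. 0, 2, 3, 10 form a clique, so at least 4 colors are needed.
A valid assignment using 4 colors: 0=c, 1=d, 2=b, 3=d, 4=c, 5=b, 6=a, 7=a, 8=c, 9=b, 10=a.
Since 5 ≥ 4, a proper 5-coloring certainly exists.

Yes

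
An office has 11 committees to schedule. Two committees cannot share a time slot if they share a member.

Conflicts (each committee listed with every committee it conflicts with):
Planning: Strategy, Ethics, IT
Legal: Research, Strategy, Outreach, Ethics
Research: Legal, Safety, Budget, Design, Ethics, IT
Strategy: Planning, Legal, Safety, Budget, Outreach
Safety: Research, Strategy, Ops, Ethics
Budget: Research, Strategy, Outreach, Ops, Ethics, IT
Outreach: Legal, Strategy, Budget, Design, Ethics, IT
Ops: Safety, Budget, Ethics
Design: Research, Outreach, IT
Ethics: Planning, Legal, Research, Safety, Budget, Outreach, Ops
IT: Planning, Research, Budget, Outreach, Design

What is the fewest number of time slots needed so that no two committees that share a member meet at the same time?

Budget, Outreach, Ethics are mutually in conflict, so at least 3 time slots are needed.
Using 3 time slots: Planning=2, Legal=2, Research=3, Strategy=1, Safety=2, Budget=2, Outreach=3, Ops=3, Design=2, Ethics=1, IT=1. Each listed conflict is separated.

3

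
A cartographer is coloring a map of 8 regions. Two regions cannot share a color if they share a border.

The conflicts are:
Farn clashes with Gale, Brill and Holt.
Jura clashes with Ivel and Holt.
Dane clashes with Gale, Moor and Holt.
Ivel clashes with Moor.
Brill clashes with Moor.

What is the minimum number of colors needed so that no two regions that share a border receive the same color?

The cycle Dane-Moor-Ivel-Jura-Holt-Dane has odd length 5, so it cannot be 2-colored; at least 3 colors are needed.
3 colors suffice: Farn=1, Jura=1, Dane=2, Ivel=2, Gale=3, Brill=2, Moor=1, Holt=3. No two conflicting regions share a color.

3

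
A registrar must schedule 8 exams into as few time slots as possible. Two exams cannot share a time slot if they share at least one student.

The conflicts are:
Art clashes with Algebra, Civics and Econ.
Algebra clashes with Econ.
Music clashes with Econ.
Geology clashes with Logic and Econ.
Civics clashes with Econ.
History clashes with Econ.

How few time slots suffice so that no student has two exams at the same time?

Art, Algebra, Econ pairwise conflict, so at least 3 time slots are needed.
3 time slots suffice: time slot 1 → {Logic, Econ}; time slot 2 → {Art, Music, Geology, History}; time slot 3 → {Algebra, Civics}. Each listed conflict is separated.

3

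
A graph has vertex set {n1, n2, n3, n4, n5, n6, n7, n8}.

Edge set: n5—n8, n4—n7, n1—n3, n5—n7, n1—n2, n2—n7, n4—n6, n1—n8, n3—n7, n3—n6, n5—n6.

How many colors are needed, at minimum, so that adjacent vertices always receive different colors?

The cycle n5-n7-n2-n1-n8-n5 has odd length 5, so it cannot be 2-colored; at least 3 colors are needed.
A valid assignment using 3 colors: n1=1, n2=2, n3=2, n4=2, n5=2, n6=1, n7=1, n8=3. No two adjacent vertices share a color.

3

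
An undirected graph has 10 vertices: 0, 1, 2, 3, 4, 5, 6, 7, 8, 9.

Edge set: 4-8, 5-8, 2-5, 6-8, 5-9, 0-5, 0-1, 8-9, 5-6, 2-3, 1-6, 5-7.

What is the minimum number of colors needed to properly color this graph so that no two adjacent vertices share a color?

3

5, 8, 9 form a triangle, so at least 3 colors are needed.
3 colors suffice: 0=b, 1=a, 2=b, 3=a, 4=a, 5=a, 6=c, 7=b, 8=b, 9=c. Each edge has distinct colors on its endpoints.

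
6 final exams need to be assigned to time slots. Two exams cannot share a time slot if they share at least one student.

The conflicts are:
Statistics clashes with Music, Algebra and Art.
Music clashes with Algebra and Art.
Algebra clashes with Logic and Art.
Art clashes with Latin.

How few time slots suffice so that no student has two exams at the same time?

4

Statistics, Music, Algebra, Art are mutually in conflict, so at least 4 time slots are needed.
4 time slots suffice: Statistics=3, Music=4, Algebra=1, Logic=2, Art=2, Latin=1. Each listed conflict is separated.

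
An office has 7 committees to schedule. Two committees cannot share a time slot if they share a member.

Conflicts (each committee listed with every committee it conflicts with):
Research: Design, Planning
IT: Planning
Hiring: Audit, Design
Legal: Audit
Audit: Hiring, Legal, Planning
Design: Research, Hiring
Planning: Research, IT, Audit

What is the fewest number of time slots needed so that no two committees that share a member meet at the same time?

3

The cycle Audit-Hiring-Design-Research-Planning-Audit has odd length 5, so it cannot be 2-colored; at least 3 time slots are needed.
3 time slots suffice: time slot 1 → {Legal, Design, Planning}; time slot 2 → {Research, IT, Audit}; time slot 3 → {Hiring}. No two conflicting committees share a time slot.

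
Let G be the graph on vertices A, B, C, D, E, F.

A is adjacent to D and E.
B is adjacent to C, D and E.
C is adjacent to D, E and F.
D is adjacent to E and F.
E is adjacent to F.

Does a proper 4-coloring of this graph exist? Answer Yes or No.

The chromatic number is 4. B, C, D, E form a clique, so at least 4 colors are needed.
A valid assignment using 4 colors: A=3, B=4, C=3, D=2, E=1, F=4.
That is already a proper 4-coloring.

Yes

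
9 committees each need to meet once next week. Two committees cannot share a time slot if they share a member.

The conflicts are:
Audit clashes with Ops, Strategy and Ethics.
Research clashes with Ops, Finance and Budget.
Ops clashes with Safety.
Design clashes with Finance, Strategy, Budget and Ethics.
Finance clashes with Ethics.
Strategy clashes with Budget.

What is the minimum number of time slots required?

3

Design, Strategy, Budget are mutually in conflict, so at least 3 time slots are needed.
3 time slots suffice: time slot 1 → {Audit, Research, Design, Safety}; time slot 2 → {Ops, Finance, Budget}; time slot 3 → {Strategy, Ethics}. Each listed conflict is separated.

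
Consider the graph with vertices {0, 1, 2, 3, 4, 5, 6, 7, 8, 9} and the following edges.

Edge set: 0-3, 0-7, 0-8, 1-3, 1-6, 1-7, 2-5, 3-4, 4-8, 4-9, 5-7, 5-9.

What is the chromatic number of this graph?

2

0 and 3 are adjacent, so at least 2 colors are needed.
One proper 2-coloring: 0=b, 1=b, 2=a, 3=a, 4=b, 5=b, 6=a, 7=a, 8=a, 9=a. No two adjacent vertices share a color.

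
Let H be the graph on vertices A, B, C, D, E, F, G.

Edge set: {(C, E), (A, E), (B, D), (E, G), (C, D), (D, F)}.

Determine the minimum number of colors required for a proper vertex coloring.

A and E are adjacent, so at least 2 colors are needed.
2 colors suffice: color red → {D, E}; color blue → {A, B, C, F, G}. Every edge joins two different colors.

2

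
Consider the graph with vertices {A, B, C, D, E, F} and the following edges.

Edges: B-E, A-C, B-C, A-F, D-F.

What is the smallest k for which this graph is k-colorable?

2

B and E are adjacent, so at least 2 colors are needed.
One proper 2-coloring: A=red, B=red, C=blue, D=red, E=blue, F=blue. Each edge has distinct colors on its endpoints.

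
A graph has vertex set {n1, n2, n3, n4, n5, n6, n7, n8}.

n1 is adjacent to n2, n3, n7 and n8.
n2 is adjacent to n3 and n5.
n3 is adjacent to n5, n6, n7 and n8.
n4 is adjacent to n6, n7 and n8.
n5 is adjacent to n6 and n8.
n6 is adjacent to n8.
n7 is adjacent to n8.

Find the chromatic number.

4

n1, n3, n7, n8 are pairwise adjacent (a clique of size 4), so at least 4 colors are needed.
4 colors suffice: color 1 → {n3, n4}; color 2 → {n2, n8}; color 3 → {n6, n7}; color 4 → {n1, n5}. No two adjacent vertices share a color.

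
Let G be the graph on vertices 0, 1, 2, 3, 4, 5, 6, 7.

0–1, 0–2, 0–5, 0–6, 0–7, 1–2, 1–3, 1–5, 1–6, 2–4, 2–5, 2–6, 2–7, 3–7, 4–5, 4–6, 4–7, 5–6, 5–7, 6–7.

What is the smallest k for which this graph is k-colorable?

2, 4, 5, 6, 7 are mutually adjacent (a clique of size 5), so at least 5 colors are needed.
5 colors suffice: color red → {3, 5}; color blue → {6}; color green → {1, 7}; color yellow → {2}; color purple → {0, 4}. No two adjacent vertices share a color.

5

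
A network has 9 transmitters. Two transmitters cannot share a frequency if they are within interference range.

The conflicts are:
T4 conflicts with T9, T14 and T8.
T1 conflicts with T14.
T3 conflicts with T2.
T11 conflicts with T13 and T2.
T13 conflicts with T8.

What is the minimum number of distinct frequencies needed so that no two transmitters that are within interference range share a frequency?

T4 and T9 conflict, so at least 2 frequencies are needed.
2 frequencies suffice: T4=1, T9=2, T1=1, T3=2, T14=2, T11=2, T13=1, T2=1, T8=2. No two conflicting transmitters share a frequency.

2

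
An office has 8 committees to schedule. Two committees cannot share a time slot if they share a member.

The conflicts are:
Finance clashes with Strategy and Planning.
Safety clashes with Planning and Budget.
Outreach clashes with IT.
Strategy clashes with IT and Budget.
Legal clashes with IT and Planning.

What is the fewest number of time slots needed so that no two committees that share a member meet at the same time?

3

The cycle IT-Legal-Planning-Finance-Strategy-IT has odd length 5, so it cannot be 2-colored; at least 3 time slots are needed.
Using 3 time slots: Finance=3, Safety=2, Outreach=2, Strategy=2, Legal=2, IT=1, Planning=1, Budget=1. Each listed conflict is separated.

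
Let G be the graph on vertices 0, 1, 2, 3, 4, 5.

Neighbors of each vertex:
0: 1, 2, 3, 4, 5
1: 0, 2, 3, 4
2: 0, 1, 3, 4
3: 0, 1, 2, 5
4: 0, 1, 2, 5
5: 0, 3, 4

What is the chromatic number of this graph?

0, 1, 2, 3 are mutually adjacent (a clique of size 4), so at least 4 colors are needed.
One proper 4-coloring: 0=a, 1=d, 2=c, 3=b, 4=b, 5=c. Each edge has distinct colors on its endpoints.

4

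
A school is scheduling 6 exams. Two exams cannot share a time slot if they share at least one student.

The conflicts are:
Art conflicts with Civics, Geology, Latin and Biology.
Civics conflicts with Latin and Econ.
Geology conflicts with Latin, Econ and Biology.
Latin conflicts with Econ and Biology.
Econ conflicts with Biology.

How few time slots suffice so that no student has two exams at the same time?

Art, Geology, Latin, Biology are mutually in conflict, so at least 4 time slots are needed.
4 time slots suffice: time slot 1 → {Latin}; time slot 2 → {Civics, Biology}; time slot 3 → {Geology}; time slot 4 → {Art, Econ}. Every pair that conflicts lands in different time slots.

4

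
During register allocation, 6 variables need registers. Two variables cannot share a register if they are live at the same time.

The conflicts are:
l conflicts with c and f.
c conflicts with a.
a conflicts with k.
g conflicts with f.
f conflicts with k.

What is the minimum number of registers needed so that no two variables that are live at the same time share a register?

3

The cycle l-f-k-a-c-l has odd length 5, so it cannot be 2-colored; at least 3 registers are needed.
3 registers suffice: register 1 → {c, f}; register 2 → {l, g, k}; register 3 → {a}. No two conflicting variables share a register.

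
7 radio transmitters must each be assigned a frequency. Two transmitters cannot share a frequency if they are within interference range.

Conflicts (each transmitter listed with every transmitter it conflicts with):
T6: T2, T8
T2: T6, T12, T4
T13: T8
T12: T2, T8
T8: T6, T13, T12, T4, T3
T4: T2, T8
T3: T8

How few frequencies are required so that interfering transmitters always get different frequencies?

T8 and T4 conflict, so at least 2 frequencies are needed.
2 frequencies suffice: frequency 1 → {T2, T8}; frequency 2 → {T6, T13, T12, T4, T3}. No two conflicting transmitters share a frequency.

2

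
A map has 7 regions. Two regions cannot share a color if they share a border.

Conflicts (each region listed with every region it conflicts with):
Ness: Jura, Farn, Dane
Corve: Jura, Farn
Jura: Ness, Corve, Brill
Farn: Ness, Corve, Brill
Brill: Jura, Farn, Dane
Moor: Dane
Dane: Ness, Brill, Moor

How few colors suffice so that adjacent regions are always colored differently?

2

Brill and Dane conflict, so at least 2 colors are needed.
2 colors suffice: color 1 → {Jura, Farn, Dane}; color 2 → {Ness, Corve, Brill, Moor}. Every pair that conflicts lands in different colors.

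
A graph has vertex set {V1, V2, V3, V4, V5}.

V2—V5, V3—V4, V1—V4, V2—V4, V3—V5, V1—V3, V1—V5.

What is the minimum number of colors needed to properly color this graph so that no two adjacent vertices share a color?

3

V1, V3, V5 are mutually adjacent, so at least 3 colors are needed.
3 colors suffice: color 1 → {V2, V3}; color 2 → {V4, V5}; color 3 → {V1}. No two adjacent vertices share a color.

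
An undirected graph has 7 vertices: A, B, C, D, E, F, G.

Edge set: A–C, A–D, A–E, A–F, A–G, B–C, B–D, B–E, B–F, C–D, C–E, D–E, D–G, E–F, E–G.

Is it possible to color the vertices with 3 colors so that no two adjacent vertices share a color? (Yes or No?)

A, C, D, E form a clique, so at least 4 colors are needed.
So 3 colors are not enough.

No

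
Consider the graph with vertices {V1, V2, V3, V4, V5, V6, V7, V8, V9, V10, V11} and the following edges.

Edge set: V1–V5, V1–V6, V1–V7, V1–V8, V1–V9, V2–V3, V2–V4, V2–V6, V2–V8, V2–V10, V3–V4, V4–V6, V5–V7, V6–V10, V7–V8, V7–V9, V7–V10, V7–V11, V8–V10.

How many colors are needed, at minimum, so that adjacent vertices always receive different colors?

3

V2, V6, V10 are pairwise adjacent, so at least 3 colors are needed.
3 colors suffice: color R → {V2, V7}; color B → {V1, V4, V10, V11}; color G → {V3, V5, V6, V8, V9}. Every edge joins two different colors.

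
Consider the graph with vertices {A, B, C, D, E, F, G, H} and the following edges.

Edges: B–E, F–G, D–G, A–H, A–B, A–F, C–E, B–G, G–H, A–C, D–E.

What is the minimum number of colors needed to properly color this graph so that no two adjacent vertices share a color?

2

A and C are adjacent, so at least 2 colors are needed.
2 colors suffice: color 1 → {A, E, G}; color 2 → {B, C, D, F, H}. Every edge joins two different colors.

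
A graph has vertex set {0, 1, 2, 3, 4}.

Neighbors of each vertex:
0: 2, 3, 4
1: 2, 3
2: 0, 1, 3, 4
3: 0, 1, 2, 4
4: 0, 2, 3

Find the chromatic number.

4

0, 2, 3, 4 are mutually adjacent (a clique of size 4), so at least 4 colors are needed.
One proper 4-coloring: 0=d, 1=c, 2=a, 3=b, 4=c. No two adjacent vertices share a color.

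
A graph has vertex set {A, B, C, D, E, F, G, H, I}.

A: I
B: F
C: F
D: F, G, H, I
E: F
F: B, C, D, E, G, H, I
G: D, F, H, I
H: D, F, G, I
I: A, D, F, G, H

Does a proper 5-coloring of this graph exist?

Yes

The chromatic number is 5. D, F, G, H, I form a clique, so at least 5 colors are needed.
5 colors suffice: color red → {A, F}; color blue → {B, C, E, I}; color green → {D}; color yellow → {G}; color purple → {H}.
That is already a proper 5-coloring.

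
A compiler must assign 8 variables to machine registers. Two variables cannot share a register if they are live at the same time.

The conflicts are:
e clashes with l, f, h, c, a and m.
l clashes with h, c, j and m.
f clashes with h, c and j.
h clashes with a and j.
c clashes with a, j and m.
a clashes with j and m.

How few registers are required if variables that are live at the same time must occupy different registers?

4

e, l, c, m are mutually in conflict, so at least 4 registers are needed.
A valid assignment using 4 registers: e=1, l=3, f=3, h=2, c=2, a=3, j=1, m=4. Every pair that conflicts lands in different registers.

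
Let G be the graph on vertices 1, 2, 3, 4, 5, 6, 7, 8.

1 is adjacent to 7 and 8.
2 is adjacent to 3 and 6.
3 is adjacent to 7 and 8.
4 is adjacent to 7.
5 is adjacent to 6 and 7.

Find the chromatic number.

The cycle 2-6-5-7-3-2 has odd length 5, so it cannot be 2-colored; at least 3 colors are needed.
A valid assignment using 3 colors: 1=b, 2=c, 3=b, 4=b, 5=b, 6=a, 7=a, 8=a. Each edge has distinct colors on its endpoints.

3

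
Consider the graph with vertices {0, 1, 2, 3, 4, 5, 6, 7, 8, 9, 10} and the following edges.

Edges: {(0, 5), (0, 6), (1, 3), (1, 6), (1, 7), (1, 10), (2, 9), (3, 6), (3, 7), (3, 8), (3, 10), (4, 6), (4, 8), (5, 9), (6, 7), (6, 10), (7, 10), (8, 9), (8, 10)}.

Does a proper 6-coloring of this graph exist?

Yes

The chromatic number is 5. 1, 3, 6, 7, 10 are mutually adjacent (a clique of size 5), so at least 5 colors are needed.
One proper 5-coloring: 0=blue, 1=yellow, 2=red, 3=blue, 4=blue, 5=red, 6=red, 7=purple, 8=red, 9=blue, 10=green.
Since 6 ≥ 5, a proper 6-coloring certainly exists.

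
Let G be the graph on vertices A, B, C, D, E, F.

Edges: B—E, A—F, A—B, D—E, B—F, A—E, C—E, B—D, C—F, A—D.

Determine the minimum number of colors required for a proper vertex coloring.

A, B, D, E are pairwise adjacent (a clique of size 4), so at least 4 colors are needed.
4 colors suffice: color red → {A, C}; color blue → {E, F}; color green → {B}; color yellow → {D}. Every edge joins two different colors.

4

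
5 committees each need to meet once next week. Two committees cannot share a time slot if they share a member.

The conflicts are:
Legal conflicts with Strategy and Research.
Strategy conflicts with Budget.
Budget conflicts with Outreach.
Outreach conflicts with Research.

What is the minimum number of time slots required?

3

The cycle Strategy-Budget-Outreach-Research-Legal-Strategy has odd length 5, so it cannot be 2-colored; at least 3 time slots are needed.
Using 3 time slots: Legal=1, Strategy=3, Budget=2, Outreach=1, Research=2. Each listed conflict is separated.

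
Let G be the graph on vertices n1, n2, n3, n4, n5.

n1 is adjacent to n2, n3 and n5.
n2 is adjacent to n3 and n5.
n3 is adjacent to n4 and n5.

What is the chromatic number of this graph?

n1, n2, n3, n5 form a clique, so at least 4 colors are needed.
4 colors suffice: n1=2, n2=3, n3=1, n4=2, n5=4. Each edge has distinct colors on its endpoints.

4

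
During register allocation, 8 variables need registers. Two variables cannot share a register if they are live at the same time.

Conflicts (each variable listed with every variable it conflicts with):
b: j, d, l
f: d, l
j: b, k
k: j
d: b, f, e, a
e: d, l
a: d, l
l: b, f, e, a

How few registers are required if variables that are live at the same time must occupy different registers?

2

f and d conflict, so at least 2 registers are needed.
Using 2 registers: b=2, f=2, j=1, k=2, d=1, e=2, a=2, l=1. Every pair that conflicts lands in different registers.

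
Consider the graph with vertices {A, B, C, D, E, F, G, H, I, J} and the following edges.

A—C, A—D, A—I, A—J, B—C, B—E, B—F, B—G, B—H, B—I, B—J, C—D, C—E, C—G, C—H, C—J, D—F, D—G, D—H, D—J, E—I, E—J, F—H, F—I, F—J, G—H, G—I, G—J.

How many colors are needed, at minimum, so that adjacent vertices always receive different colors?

C, D, G, J form a clique, so at least 4 colors are needed.
4 colors suffice: color 1 → {H, I, J}; color 2 → {C, F}; color 3 → {B, D}; color 4 → {A, E, G}. Every edge joins two different colors.

4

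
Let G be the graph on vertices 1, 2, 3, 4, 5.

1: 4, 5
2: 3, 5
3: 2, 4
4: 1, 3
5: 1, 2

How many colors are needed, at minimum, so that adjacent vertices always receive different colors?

The cycle 4-3-2-5-1-4 has odd length 5, so it cannot be 2-colored; at least 3 colors are needed.
One proper 3-coloring: 1=b, 2=a, 3=b, 4=a, 5=c. Each edge has distinct colors on its endpoints.

3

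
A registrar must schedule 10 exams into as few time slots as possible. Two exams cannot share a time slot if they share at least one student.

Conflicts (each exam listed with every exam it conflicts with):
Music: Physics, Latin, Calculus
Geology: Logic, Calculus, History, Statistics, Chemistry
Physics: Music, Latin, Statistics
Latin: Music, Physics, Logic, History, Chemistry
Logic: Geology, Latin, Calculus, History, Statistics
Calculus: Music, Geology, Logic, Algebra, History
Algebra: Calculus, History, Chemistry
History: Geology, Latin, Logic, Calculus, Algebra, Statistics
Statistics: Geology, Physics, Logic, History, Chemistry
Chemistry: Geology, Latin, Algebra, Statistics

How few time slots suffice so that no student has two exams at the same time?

Geology, Logic, History, Statistics pairwise conflict, so at least 4 time slots are needed.
A valid assignment using 4 time slots: Music=1, Geology=4, Physics=3, Latin=2, Logic=3, Calculus=2, Algebra=3, History=1, Statistics=2, Chemistry=1. Every pair that conflicts lands in different time slots.

4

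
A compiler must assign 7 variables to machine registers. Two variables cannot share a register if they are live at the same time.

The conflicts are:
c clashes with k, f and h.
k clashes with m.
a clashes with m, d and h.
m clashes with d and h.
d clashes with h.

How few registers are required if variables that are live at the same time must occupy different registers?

4

a, m, d, h pairwise conflict, so at least 4 registers are needed.
4 registers suffice: c=1, k=2, a=4, m=1, f=2, d=3, h=2. Each listed conflict is separated.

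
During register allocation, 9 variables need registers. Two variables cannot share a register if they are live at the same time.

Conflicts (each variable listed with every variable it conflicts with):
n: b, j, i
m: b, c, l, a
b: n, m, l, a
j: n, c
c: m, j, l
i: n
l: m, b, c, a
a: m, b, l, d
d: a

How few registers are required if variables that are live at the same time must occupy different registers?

4

m, b, l, a are mutually in conflict, so at least 4 registers are needed.
Using 4 registers: n=1, m=2, b=3, j=2, c=1, i=2, l=4, a=1, d=2. No two conflicting variables share a register.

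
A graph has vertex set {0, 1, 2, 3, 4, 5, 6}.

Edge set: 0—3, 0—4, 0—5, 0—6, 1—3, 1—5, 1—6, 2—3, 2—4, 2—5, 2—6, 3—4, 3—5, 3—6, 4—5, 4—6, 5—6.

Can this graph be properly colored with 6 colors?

The chromatic number is 5. 2, 3, 4, 5, 6 are mutually adjacent (a clique of size 5), so at least 5 colors are needed.
One proper 5-coloring: 0=e, 1=d, 2=e, 3=a, 4=d, 5=b, 6=c.
Since 6 ≥ 5, a proper 6-coloring certainly exists.

Yes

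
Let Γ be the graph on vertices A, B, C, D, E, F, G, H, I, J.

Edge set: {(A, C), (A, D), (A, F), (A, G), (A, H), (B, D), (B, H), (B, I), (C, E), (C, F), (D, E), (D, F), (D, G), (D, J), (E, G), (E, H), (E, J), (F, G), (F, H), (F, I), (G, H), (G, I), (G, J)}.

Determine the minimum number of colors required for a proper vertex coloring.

4

A, D, F, G are pairwise adjacent (a clique of size 4), so at least 4 colors are needed.
4 colors suffice: color 1 → {B, C, G}; color 2 → {E, F}; color 3 → {D, H, I}; color 4 → {A, J}. No two adjacent vertices share a color.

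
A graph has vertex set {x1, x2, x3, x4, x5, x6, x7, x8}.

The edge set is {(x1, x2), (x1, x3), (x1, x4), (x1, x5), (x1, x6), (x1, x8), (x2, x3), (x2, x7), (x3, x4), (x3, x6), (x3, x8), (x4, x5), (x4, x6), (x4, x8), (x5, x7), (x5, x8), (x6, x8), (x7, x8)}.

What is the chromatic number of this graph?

x1, x3, x4, x6, x8 form a clique, so at least 5 colors are needed.
5 colors suffice: color 1 → {x2, x8}; color 2 → {x1, x7}; color 3 → {x3, x5}; color 4 → {x4}; color 5 → {x6}. No two adjacent vertices share a color.

5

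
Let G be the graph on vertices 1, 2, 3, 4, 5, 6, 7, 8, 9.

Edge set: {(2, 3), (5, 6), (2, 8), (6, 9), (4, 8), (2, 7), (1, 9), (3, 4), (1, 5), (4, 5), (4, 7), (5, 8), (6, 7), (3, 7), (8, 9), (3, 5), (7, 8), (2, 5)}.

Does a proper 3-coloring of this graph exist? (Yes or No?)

The chromatic number is 3. 2, 3, 7 form a triangle, so at least 3 colors are needed.
3 colors suffice: color red → {5, 7, 9}; color blue → {1, 3, 6, 8}; color green → {2, 4}.
That is already a proper 3-coloring.

Yes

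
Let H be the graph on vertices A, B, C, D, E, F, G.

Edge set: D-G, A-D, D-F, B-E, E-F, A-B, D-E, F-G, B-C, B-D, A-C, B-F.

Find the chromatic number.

B, D, E, F are mutually adjacent (a clique of size 4), so at least 4 colors are needed.
4 colors suffice: color red → {B, G}; color blue → {C, D}; color green → {A, F}; color yellow → {E}. Each edge has distinct colors on its endpoints.

4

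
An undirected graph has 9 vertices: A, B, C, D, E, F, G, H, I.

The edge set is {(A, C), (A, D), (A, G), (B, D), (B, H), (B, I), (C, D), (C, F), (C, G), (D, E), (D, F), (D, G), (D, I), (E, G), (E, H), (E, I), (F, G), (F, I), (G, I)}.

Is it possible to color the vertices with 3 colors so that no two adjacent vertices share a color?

C, D, F, G are mutually adjacent (a clique of size 4), so at least 4 colors are needed.
So 3 colors are not enough.

No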